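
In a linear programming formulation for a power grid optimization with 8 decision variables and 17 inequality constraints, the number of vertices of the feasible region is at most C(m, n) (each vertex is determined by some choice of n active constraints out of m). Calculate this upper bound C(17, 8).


Each vertex corresponds to some choice of n active constraints out of m, so the number of vertices is at most C(m, n) = m! / (n!(m-n)!).
m = 17, n = 8
Numerator: 17 * 16 * 15 * 14 * 13 * 12 * 11 * 10
Denominator: 8! = 40320
C(17, 8) = 24310


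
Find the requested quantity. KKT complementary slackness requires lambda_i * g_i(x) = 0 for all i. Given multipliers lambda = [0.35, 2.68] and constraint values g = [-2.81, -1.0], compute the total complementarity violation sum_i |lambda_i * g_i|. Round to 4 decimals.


KKT complementary slackness check:
lambda_1 * g_1 = 0.35 * -2.81 = -0.9835
lambda_2 * g_2 = 2.68 * -1.0 = -2.68
Total violation = 0.9835 + 2.68 = 3.6635


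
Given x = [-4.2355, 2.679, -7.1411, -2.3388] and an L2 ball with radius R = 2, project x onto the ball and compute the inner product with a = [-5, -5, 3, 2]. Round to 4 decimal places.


Step 1: Compute ||x|| (intermediates to 6 decimals).
||x|| = sqrt((-4.2355)^2 + 2.679^2 + (-7.1411)^2 + (-2.3388)^2) = 9.032264
Step 2: Project.
Since ||x|| > R, scale = R/||x|| = 2/9.032264 = 0.221428, proj(x) = scale * x
proj(x) = [-0.937858, 0.593206, -1.581239, -0.517876]
Step 3: Dot product.
a^T * proj(x) = -5*(-0.937858) - 5*0.593206 + 3*(-1.581239) + 2*(-0.517876) = -4.0562


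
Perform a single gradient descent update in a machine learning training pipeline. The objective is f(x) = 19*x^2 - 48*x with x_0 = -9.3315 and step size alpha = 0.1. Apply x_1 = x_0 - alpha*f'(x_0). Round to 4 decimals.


We compute the gradient at x_0 and apply the update.
f'(x) = 38*x - 48
f'(-9.3315) = 38*-9.3315 - 48 = -402.597
x_1 = -9.3315 - 0.1*-402.597 = 30.9282


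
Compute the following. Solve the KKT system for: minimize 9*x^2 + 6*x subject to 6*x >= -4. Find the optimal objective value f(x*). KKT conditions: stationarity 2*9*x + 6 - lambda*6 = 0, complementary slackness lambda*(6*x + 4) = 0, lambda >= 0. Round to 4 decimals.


Step 1: Try lambda = 0 (constraint inactive).
Stationarity: 2*9*x + 6 = 0
x* = -6/(2*9) = -1/3 = -0.3333 (rounded; the exact value -1/3 is used below)
Check constraint: 6*-0.3333 = -1.9998 >= -4 -- satisfied.
Step 2: Compute optimal value.
f(x*) = 9*(-1/3)^2 + 6*(-1/3) = -1.0


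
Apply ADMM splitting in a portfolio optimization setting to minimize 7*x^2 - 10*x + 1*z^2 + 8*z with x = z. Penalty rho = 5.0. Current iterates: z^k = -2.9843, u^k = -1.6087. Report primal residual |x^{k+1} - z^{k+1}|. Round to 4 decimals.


ADMM iteration with rho = 5.0, z^k = -2.9843, u^k = -1.6087
Step 1: x-update.
Minimize 7*x^2 - 10*x + (5.0/2)*(x + 2.9843 - 1.6087)^2
FOC: (2*7 + 5.0)*x = 10 + 5.0*(-2.9843 + 1.6087)
x^{k+1} = 0.1643
Step 2: z-update.
Minimize 1*z^2 + 8*z + (5.0/2)*(0.1643 - z - 1.6087)^2
FOC: (2*1 + 5.0)*z = -8 + 5.0*(0.1643 - 1.6087)
z^{k+1} = -2.1746
Step 3: u-update.
u^{k+1} = -1.6087 + 0.1643 + 2.1746 = 0.7302
Step 4: Primal residual = |0.1643 + 2.1746| = 2.3389


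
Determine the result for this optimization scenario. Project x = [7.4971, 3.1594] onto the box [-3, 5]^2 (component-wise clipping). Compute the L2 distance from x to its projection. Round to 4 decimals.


Project each component onto [-3, 5].
clip(7.4971) = 5.0, clip(3.1594) = 3.1594
Projection = [5.0, 3.1594]
Squared diffs: [6.2355, 0.0]
Distance = sqrt(6.2355) = 2.4971


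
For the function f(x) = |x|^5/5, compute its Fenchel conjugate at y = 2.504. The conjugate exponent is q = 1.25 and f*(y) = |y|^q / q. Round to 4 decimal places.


The conjugate exponent q satisfies 1/p + 1/q = 1.
p = 5, so q = 5/(5 - 1) = 1.25
|y|^q = 2.504^1.25 = 3.1499
f*(2.504) = 3.1499 / 1.25 = 2.5199


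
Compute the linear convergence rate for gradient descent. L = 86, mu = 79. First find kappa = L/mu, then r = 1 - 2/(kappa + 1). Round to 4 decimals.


Step 1: Compute the condition number.
kappa = L/mu = 86/79 = 1.0886
Step 2: Compute the convergence rate.
r = 1 - 2/(kappa + 1) = 1 - 2*mu/(L + mu) = (L - mu)/(L + mu) = 7/165 = 0.0424


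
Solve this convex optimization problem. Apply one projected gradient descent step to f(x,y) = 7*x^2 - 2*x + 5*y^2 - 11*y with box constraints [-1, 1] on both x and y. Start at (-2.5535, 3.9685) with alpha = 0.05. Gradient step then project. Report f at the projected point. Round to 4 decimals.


Step 1: Compute gradient at (-2.5535, 3.9685).
grad_x = 2*7*-2.5535 - 2 = -37.749
grad_y = 2*5*3.9685 - 11 = 28.685
Step 2: Gradient step.
x_raw = -2.5535 - 0.05*-37.749 = -0.6661
y_raw = 3.9685 - 0.05*28.685 = 2.5343
Step 3: Project onto [-1, 1].
x_proj = clip(-0.6661) = -0.6661
y_proj = clip(2.5343) = 1.0
Step 4: Evaluate f.
f(-0.6661, 1.0) = -1.5625


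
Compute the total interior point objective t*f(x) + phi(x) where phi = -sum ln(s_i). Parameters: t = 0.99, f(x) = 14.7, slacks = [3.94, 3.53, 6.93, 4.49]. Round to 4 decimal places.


Step 1: Compute log-barrier.
ln values: [1.3712, 1.2613, 1.9359, 1.5019]
phi = -(1.3712 + 1.2613 + 1.9359 + 1.5019) = -6.0702
Step 2: Compute augmented objective.
t*f(x) = 0.99*14.7 = 14.553
Total = 14.553 - 6.0702 = 8.4828


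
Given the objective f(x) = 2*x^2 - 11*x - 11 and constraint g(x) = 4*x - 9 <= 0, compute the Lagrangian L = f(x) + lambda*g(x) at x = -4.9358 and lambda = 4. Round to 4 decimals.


Step 1: Evaluate f(x).
f(-4.9358) = 2*(-4.9358)^2 - 11*(-4.9358) - 11 = 92.018
Step 2: Evaluate g(x).
g(-4.9358) = 4*-4.9358 - 9 = -28.7432
Step 3: Compute Lagrangian.
L = 92.018 + 4*-28.7432 = -22.9548


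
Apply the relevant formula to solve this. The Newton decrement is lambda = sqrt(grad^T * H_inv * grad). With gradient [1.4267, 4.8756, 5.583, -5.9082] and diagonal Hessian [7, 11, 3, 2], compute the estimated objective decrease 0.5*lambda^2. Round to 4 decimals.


Step 1: H is diagonal, so H^(-1) * g = [0.2038, 0.4432, 1.861, -2.9541].
Step 2: g^T H^(-1) g = sum_i g_i^2 / H_ii
  = (1.4267)^2/7 + (4.8756)^2/11 + (5.583)^2/3 + (-5.9082)^2/2
  = 0.2908 + 2.161 + 10.39 + 17.4534 = 30.2952
Step 3: Objective decrease = 0.5 * g^T H^(-1) g = 15.1476


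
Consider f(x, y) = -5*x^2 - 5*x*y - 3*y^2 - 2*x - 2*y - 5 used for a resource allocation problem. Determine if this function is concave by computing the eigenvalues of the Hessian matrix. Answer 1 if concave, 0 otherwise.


The Hessian of f(x,y) = -5*x^2 - 5*x*y - 3*y^2 - 2*x - 2*y - 5 is:
H = [[-10, -5], [-5, -6]]
Trace = -10 - 6 = -16
Determinant = -10*-6 - (-5)^2 = 35
Discriminant = (-16)^2 - 4*35 = 116.0
Eigenvalues: lambda_1 = -13.3852, lambda_2 = -2.6148
The function is concave.

1


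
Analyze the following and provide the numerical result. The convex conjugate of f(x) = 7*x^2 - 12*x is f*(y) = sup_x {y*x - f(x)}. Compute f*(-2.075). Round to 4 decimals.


f*(y) = sup_x {y*x - a*x^2 - b*x} = sup_x {(y-b)*x - a*x^2}
FOC: (y - b) - 2a*x = 0 => x* = (y - b)/(2a)
x* = (-2.075 + 12)/(2*7) = 0.7089
f*(-2.075) = (y-b)^2/(4a) = (-2.075 + 12)^2/(4*7)
= 98.5056/28 = 3.5181


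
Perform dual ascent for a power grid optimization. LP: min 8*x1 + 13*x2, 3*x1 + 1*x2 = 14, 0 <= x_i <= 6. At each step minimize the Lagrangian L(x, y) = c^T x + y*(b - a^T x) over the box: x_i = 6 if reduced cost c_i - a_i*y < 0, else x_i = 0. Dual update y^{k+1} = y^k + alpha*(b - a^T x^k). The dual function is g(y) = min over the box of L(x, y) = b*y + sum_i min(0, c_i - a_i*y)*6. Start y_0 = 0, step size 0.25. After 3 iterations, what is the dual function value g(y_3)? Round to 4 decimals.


Dual ascent for LP: min 8*x1 + 13*x2, 3*x1 + 1*x2 = 14, 0 <= x_i <= 6
Step 1: y^k = 0.0, reduced costs: (8.0, 13.0)
  x^k = (0.0, 0.0), subgradient = b - a^T x = 14.0
  y^{k+1} = 0.0 + 0.25*14.0 = 3.5
Step 2: y^k = 3.5, reduced costs: (-2.5, 9.5)
  x^k = (6.0, 0.0), subgradient = b - a^T x = -4.0
  y^{k+1} = 3.5 + 0.25*-4.0 = 2.5
Step 3: y^k = 2.5, reduced costs: (0.5, 10.5)
  x^k = (0.0, 0.0), subgradient = b - a^T x = 14.0
  y^{k+1} = 2.5 + 0.25*14.0 = 6.0
Dual objective at y_3 = 6.0: reduced costs (-10.0, 7.0), box minimizer x = (6.0, 0.0)
g(y_3) = b*y + (c1 - a1*y)*x1 + (c2 - a2*y)*x2 = 14*6.0 + (-10.0)*6.0 + 7.0*0.0 = 84.0 - 60.0 + 0.0 = 24.0


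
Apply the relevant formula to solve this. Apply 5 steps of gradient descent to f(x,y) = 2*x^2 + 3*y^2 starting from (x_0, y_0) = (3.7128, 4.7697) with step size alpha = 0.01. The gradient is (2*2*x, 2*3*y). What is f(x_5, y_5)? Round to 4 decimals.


Gradient descent on f(x,y) = 2*x^2 + 3*y^2.
Starting point: (3.7128, 4.7697), alpha = 0.01
Step 1: grad_x = 2*2*3.7128 = 14.8512, grad_y = 2*3*4.7697 = 28.6182
  x_1 = 3.7128 - 0.01*14.8512 = 3.5643
  y_1 = 4.7697 - 0.01*28.6182 = 4.4835
Step 2: grad_x = 2*2*3.5643 = 14.2572, grad_y = 2*3*4.4835 = 26.9011
  x_2 = 3.5643 - 0.01*14.2572 = 3.4217
  y_2 = 4.4835 - 0.01*26.9011 = 4.2145
Step 3: grad_x = 2*2*3.4217 = 13.6869, grad_y = 2*3*4.2145 = 25.287
  x_3 = 3.4217 - 0.01*13.6869 = 3.2848
  y_3 = 4.2145 - 0.01*25.287 = 3.9616
Step 4: grad_x = 2*2*3.2848 = 13.1394, grad_y = 2*3*3.9616 = 23.7698
  x_4 = 3.2848 - 0.01*13.1394 = 3.1535
  y_4 = 3.9616 - 0.01*23.7698 = 3.7239
Step 5: grad_x = 2*2*3.1535 = 12.6138, grad_y = 2*3*3.7239 = 22.3436
  x_5 = 3.1535 - 0.01*12.6138 = 3.0273
  y_5 = 3.7239 - 0.01*22.3436 = 3.5005
f(3.0273, 3.5005) = 2*3.0273^2 + 3*3.5005^2 = 55.0898


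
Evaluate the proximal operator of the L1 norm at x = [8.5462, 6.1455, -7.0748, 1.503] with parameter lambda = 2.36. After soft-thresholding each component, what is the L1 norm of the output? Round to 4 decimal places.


Soft-thresholding with lambda = 2.36:
prox(8.5462) = sign(8.5462)*max(|8.5462| - 2.36, 0) = 6.1862
prox(6.1455) = sign(6.1455)*max(|6.1455| - 2.36, 0) = 3.7855
prox(-7.0748) = sign(-7.0748)*max(|-7.0748| - 2.36, 0) = -4.7148
prox(1.503) = sign(1.503)*max(|1.503| - 2.36, 0) = 0.0
prox(x) = [6.1862, 3.7855, -4.7148, 0.0]
||prox(x)||_1 = 6.1862 + 3.7855 + 4.7148 + 0.0 = 14.6865


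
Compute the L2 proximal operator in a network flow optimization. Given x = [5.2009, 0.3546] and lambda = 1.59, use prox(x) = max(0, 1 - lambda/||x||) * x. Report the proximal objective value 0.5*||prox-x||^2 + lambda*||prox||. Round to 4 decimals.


Step 1: Compute ||x||.
||x|| = 5.213
Step 2: Compute scaling factor.
scale = max(0, 1 - 1.59/5.213) = 0.695
Step 3: prox(x) = [3.6146, 0.2464]
||prox(x)|| = 3.623
Step 4: Proximal objective.
0.5*||prox-x||^2 = 1.2641
lambda*||prox|| = 5.7606
Total = 7.0246


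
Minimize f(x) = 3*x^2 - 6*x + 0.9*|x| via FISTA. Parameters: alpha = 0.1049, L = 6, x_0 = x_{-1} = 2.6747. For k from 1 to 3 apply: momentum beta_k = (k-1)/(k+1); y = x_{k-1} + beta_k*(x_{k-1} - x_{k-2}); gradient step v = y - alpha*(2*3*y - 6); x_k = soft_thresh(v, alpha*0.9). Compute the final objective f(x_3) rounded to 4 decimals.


FISTA on f(x) = 3*x^2 - 6*x + 0.9*|x|
L = 6, alpha = 0.1049
Iteration 1: beta = 0.0, y = 2.6747 + 0.0*(2.6747 - 2.6747) = 2.6747
  grad(y) = 10.0482, v = y - alpha*grad = 1.6206
  prox(v) = soft_thresh(1.6206, 0.0944) = 1.5262
Iteration 2: beta = 0.3333, y = 1.5262 + 0.3333*(1.5262 - 2.6747) = 1.1434
  grad(y) = 0.8605, v = y - alpha*grad = 1.0531
  prox(v) = soft_thresh(1.0531, 0.0944) = 0.9587
Iteration 3: beta = 0.5, y = 0.9587 + 0.5*(0.9587 - 1.5262) = 0.675
  grad(y) = -1.9501, v = y - alpha*grad = 0.8796
  prox(v) = soft_thresh(0.8796, 0.0944) = 0.7851
f(x_3) = 3*0.7851^2 - 6*0.7851 + 0.9*|0.7851| = -2.1549


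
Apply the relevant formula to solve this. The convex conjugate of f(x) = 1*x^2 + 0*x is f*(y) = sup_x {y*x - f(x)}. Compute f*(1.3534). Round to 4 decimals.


f*(y) = sup_x {y*x - a*x^2 - b*x} = sup_x {(y-b)*x - a*x^2}
FOC: (y - b) - 2a*x = 0 => x* = (y - b)/(2a)
x* = (1.3534 - 0)/(2*1) = 0.6767
f*(1.3534) = (y-b)^2/(4a) = (1.3534 - 0)^2/(4*1)
= 1.8317/4 = 0.4579


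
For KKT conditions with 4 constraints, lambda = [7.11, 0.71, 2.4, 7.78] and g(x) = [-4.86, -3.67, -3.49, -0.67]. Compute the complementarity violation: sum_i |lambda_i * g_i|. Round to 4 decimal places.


KKT complementary slackness check:
lambda_1 * g_1 = 7.11 * -4.86 = -34.5546
lambda_2 * g_2 = 0.71 * -3.67 = -2.6057
lambda_3 * g_3 = 2.4 * -3.49 = -8.376
lambda_4 * g_4 = 7.78 * -0.67 = -5.2126
Total violation = 34.5546 + 2.6057 + 8.376 + 5.2126 = 50.7489


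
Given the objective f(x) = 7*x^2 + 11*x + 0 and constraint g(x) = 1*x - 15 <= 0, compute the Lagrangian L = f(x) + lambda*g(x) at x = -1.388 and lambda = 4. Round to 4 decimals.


Step 1: Evaluate f(x).
f(-1.388) = 7*(-1.388)^2 + 11*(-1.388) + 0 = -1.7822
Step 2: Evaluate g(x).
g(-1.388) = 1*-1.388 - 15 = -16.388
Step 3: Compute Lagrangian.
L = -1.7822 + 4*-16.388 = -67.3342


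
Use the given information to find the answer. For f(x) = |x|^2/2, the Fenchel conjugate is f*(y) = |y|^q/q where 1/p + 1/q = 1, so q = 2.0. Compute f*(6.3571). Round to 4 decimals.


The conjugate exponent q satisfies 1/p + 1/q = 1.
p = 2, so q = 2/(2 - 1) = 2.0
|y|^q = 6.3571^2.0 = 40.4127
f*(6.3571) = 40.4127 / 2.0 = 20.2064


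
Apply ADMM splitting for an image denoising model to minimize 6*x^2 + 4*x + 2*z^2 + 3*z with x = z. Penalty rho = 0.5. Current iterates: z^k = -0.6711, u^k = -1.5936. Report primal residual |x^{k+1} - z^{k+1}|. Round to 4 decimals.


ADMM iteration with rho = 0.5, z^k = -0.6711, u^k = -1.5936
Step 1: x-update.
Minimize 6*x^2 + 4*x + (0.5/2)*(x + 0.6711 - 1.5936)^2
FOC: (2*6 + 0.5)*x = -4 + 0.5*(-0.6711 + 1.5936)
x^{k+1} = -0.2831
Step 2: z-update.
Minimize 2*z^2 + 3*z + (0.5/2)*(-0.2831 - z - 1.5936)^2
FOC: (2*2 + 0.5)*z = -3 + 0.5*(-0.2831 - 1.5936)
z^{k+1} = -0.8752
Step 3: u-update.
u^{k+1} = -1.5936 - 0.2831 + 0.8752 = -1.0015
Step 4: Primal residual = |-0.2831 + 0.8752| = 0.5921


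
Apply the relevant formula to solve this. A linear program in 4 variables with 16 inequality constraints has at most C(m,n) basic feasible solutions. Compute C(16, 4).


Each vertex corresponds to some choice of n active constraints out of m, so the number of vertices is at most C(m, n) = m! / (n!(m-n)!).
m = 16, n = 4
Numerator: 16 * 15 * 14 * 13
Denominator: 4! = 24
C(16, 4) = 1820


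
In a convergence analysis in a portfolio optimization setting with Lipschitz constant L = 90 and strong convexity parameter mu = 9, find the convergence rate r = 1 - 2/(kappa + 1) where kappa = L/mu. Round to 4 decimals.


Step 1: Compute the condition number.
kappa = L/mu = 90/9 = 10.0
Step 2: Compute the convergence rate.
r = 1 - 2/(kappa + 1) = 1 - 2*mu/(L + mu) = (L - mu)/(L + mu) = 81/99 = 0.8182


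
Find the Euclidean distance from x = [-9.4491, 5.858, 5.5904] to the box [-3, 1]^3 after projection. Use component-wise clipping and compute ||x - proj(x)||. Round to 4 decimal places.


Project each component onto [-3, 1].
clip(-9.4491) = -3.0, clip(5.858) = 1.0, clip(5.5904) = 1.0
Projection = [-3.0, 1.0, 1.0]
Squared diffs: [41.5909, 23.6002, 21.0718]
Distance = sqrt(86.2629) = 9.2878


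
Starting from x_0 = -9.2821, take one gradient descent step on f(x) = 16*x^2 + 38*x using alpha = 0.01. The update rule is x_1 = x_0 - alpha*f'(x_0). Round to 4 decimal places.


We compute the gradient at x_0 and apply the update.
f'(x) = 32*x + 38
f'(-9.2821) = 32*-9.2821 + 38 = -259.0272
x_1 = -9.2821 - 0.01*-259.0272 = -6.6918


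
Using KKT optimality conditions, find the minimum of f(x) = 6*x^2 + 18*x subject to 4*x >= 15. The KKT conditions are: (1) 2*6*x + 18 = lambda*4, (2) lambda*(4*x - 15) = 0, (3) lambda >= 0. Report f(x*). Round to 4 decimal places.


Step 1: Try lambda = 0 (constraint inactive).
x_unc = -18/(2*6) = -1.5
Check: 4*-1.5 = -6.0 < 15 -- violated!
Step 2: Constraint must be active: 4*x = 15
x* = 15/4 = 3.75
lambda = (2*6*3.75 + 18)/4 = 15.75
Step 3: Compute optimal value.
f(x*) = 6*3.75^2 + 18*3.75 = 151.875


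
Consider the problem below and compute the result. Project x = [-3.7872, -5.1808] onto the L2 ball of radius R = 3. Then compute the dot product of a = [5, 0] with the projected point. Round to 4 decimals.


Step 1: Compute ||x|| (intermediates to 6 decimals).
||x|| = sqrt((-3.7872)^2 + (-5.1808)^2) = 6.417443
Step 2: Project.
Since ||x|| > R, scale = R/||x|| = 3/6.417443 = 0.467476, proj(x) = scale * x
proj(x) = [-1.770425, -2.4219]
Step 3: Dot product.
a^T * proj(x) = 5*(-1.770425) + 0*(-2.4219) = -8.8521


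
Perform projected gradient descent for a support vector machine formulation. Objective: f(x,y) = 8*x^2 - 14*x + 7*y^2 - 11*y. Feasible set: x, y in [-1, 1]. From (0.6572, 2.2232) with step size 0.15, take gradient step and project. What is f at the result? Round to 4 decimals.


Step 1: Compute gradient at (0.6572, 2.2232).
grad_x = 2*8*0.6572 - 14 = -3.4848
grad_y = 2*7*2.2232 - 11 = 20.1248
Step 2: Gradient step.
x_raw = 0.6572 - 0.15*-3.4848 = 1.1799
y_raw = 2.2232 - 0.15*20.1248 = -0.7955
Step 3: Project onto [-1, 1].
x_proj = clip(1.1799) = 1.0
y_proj = clip(-0.7955) = -0.7955
Step 4: Evaluate f.
f(1.0, -0.7955) = 7.1807


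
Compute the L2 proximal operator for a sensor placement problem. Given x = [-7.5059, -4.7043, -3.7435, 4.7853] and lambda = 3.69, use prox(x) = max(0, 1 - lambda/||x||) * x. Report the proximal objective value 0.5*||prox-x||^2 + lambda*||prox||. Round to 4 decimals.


Step 1: Compute ||x||.
||x|| = 10.7416
Step 2: Compute scaling factor.
scale = max(0, 1 - 3.69/10.7416) = 0.6565
Step 3: prox(x) = [-4.9274, -3.0883, -2.4575, 3.1414]
||prox(x)|| = 7.0516
Step 4: Proximal objective.
0.5*||prox-x||^2 = 6.8081
lambda*||prox|| = 26.0204
Total = 32.8284


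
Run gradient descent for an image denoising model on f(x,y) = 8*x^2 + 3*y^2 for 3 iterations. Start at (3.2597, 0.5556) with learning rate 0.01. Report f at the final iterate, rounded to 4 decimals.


Gradient descent on f(x,y) = 8*x^2 + 3*y^2.
Starting point: (3.2597, 0.5556), alpha = 0.01
Step 1: grad_x = 2*8*3.2597 = 52.1552, grad_y = 2*3*0.5556 = 3.3336
  x_1 = 3.2597 - 0.01*52.1552 = 2.7381
  y_1 = 0.5556 - 0.01*3.3336 = 0.5223
Step 2: grad_x = 2*8*2.7381 = 43.8104, grad_y = 2*3*0.5223 = 3.1336
  x_2 = 2.7381 - 0.01*43.8104 = 2.3
  y_2 = 0.5223 - 0.01*3.1336 = 0.4909
Step 3: grad_x = 2*8*2.3 = 36.8007, grad_y = 2*3*0.4909 = 2.9456
  x_3 = 2.3 - 0.01*36.8007 = 1.932
  y_3 = 0.4909 - 0.01*2.9456 = 0.4615
f(1.932, 0.4615) = 8*1.932^2 + 3*0.4615^2 = 30.501


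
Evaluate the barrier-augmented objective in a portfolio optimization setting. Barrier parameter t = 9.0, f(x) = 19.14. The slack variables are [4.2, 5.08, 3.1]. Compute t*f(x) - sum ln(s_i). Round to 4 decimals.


Step 1: Compute log-barrier.
ln values: [1.4351, 1.6253, 1.1314]
phi = -(1.4351 + 1.6253 + 1.1314) = -4.1918
Step 2: Compute augmented objective.
t*f(x) = 9.0*19.14 = 172.26
Total = 172.26 - 4.1918 = 168.0682


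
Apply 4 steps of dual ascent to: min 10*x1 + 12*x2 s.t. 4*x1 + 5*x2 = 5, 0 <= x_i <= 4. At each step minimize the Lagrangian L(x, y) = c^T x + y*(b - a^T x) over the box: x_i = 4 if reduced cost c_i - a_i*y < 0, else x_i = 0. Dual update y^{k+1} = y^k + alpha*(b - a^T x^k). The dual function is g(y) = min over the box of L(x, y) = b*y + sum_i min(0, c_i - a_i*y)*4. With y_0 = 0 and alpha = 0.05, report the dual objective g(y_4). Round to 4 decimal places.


Dual ascent for LP: min 10*x1 + 12*x2, 4*x1 + 5*x2 = 5, 0 <= x_i <= 4
Step 1: y^k = 0.0, reduced costs: (10.0, 12.0)
  x^k = (0.0, 0.0), subgradient = b - a^T x = 5.0
  y^{k+1} = 0.0 + 0.05*5.0 = 0.25
Step 2: y^k = 0.25, reduced costs: (9.0, 10.75)
  x^k = (0.0, 0.0), subgradient = b - a^T x = 5.0
  y^{k+1} = 0.25 + 0.05*5.0 = 0.5
Step 3: y^k = 0.5, reduced costs: (8.0, 9.5)
  x^k = (0.0, 0.0), subgradient = b - a^T x = 5.0
  y^{k+1} = 0.5 + 0.05*5.0 = 0.75
Step 4: y^k = 0.75, reduced costs: (7.0, 8.25)
  x^k = (0.0, 0.0), subgradient = b - a^T x = 5.0
  y^{k+1} = 0.75 + 0.05*5.0 = 1.0
Dual objective at y_4 = 1.0: reduced costs (6.0, 7.0), box minimizer x = (0.0, 0.0)
g(y_4) = b*y + (c1 - a1*y)*x1 + (c2 - a2*y)*x2 = 5*1.0 + 6.0*0.0 + 7.0*0.0 = 5.0 + 0.0 + 0.0 = 5.0


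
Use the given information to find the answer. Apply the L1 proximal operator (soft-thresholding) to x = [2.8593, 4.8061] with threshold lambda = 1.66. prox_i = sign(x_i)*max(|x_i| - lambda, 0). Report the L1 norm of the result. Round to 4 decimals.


Soft-thresholding with lambda = 1.66:
prox(2.8593) = sign(2.8593)*max(|2.8593| - 1.66, 0) = 1.1993
prox(4.8061) = sign(4.8061)*max(|4.8061| - 1.66, 0) = 3.1461
prox(x) = [1.1993, 3.1461]
||prox(x)||_1 = 1.1993 + 3.1461 = 4.3454


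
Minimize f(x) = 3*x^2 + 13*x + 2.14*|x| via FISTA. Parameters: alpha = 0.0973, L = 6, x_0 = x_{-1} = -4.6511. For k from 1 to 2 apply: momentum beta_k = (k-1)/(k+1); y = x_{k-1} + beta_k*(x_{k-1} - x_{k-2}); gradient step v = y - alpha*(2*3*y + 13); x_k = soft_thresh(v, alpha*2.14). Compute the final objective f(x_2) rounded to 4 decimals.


FISTA on f(x) = 3*x^2 + 13*x + 2.14*|x|
L = 6, alpha = 0.0973
Iteration 1: beta = 0.0, y = -4.6511 + 0.0*(-4.6511 + 4.6511) = -4.6511
  grad(y) = -14.9066, v = y - alpha*grad = -3.2007
  prox(v) = soft_thresh(-3.2007, 0.2082) = -2.9925
Iteration 2: beta = 0.3333, y = -2.9925 + 0.3333*(-2.9925 + 4.6511) = -2.4396
  grad(y) = -1.6375, v = y - alpha*grad = -2.2803
  prox(v) = soft_thresh(-2.2803, 0.2082) = -2.072
f(x_2) = 3*(-2.072)^2 + 13*(-2.072) + 2.14*|-2.072| = -9.6223


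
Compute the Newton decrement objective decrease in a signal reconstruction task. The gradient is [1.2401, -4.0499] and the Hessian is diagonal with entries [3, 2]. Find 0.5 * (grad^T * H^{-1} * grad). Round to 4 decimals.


Step 1: H is diagonal, so H^(-1) * g = [0.4134, -2.025].
Step 2: g^T H^(-1) g = sum_i g_i^2 / H_ii
  = (1.2401)^2/3 + (-4.0499)^2/2
  = 0.5126 + 8.2008 = 8.7135
Step 3: Objective decrease = 0.5 * g^T H^(-1) g = 4.3567


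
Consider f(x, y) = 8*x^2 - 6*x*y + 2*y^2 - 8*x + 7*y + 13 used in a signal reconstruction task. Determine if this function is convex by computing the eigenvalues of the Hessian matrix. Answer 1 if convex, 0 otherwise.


The Hessian of f(x,y) = 8*x^2 - 6*x*y + 2*y^2 - 8*x + 7*y + 13 is:
H = [[16, -6], [-6, 4]]
Trace = 16 + 4 = 20
Determinant = 16*4 - (-6)^2 = 28
Discriminant = (20)^2 - 4*28 = 288.0
Eigenvalues: lambda_1 = 1.5147, lambda_2 = 18.4853
The function is convex.

1


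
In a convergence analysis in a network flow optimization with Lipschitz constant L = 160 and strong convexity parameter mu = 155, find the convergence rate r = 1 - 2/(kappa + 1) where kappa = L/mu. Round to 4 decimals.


Step 1: Compute the condition number.
kappa = L/mu = 160/155 = 1.0323
Step 2: Compute the convergence rate.
r = 1 - 2/(kappa + 1) = 1 - 2*mu/(L + mu) = (L - mu)/(L + mu) = 5/315 = 0.0159


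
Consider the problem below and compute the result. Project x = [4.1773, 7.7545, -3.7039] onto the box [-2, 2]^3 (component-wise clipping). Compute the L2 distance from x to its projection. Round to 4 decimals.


Project each component onto [-2, 2].
clip(4.1773) = 2.0, clip(7.7545) = 2.0, clip(-3.7039) = -2.0
Projection = [2.0, 2.0, -2.0]
Squared diffs: [4.7406, 33.1143, 2.9033]
Distance = sqrt(40.7582) = 6.3842


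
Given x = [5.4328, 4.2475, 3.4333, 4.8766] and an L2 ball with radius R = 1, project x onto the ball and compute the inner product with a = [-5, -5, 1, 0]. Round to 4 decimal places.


Step 1: Compute ||x|| (intermediates to 6 decimals).
||x|| = sqrt(5.4328^2 + 4.2475^2 + 3.4333^2 + 4.8766^2) = 9.11731
Step 2: Project.
Since ||x|| > R, scale = R/||x|| = 1/9.11731 = 0.109681, proj(x) = scale * x
proj(x) = [0.595875, 0.46587, 0.376568, 0.53487]
Step 3: Dot product.
a^T * proj(x) = -5*0.595875 - 5*0.46587 + 1*0.376568 + 0*0.53487 = -4.9322


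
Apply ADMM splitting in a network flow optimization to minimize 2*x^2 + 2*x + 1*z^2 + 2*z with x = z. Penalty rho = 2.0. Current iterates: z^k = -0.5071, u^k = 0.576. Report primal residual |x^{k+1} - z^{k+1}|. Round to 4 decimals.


ADMM iteration with rho = 2.0, z^k = -0.5071, u^k = 0.576
Step 1: x-update.
Minimize 2*x^2 + 2*x + (2.0/2)*(x + 0.5071 + 0.576)^2
FOC: (2*2 + 2.0)*x = -2 + 2.0*(-0.5071 - 0.576)
x^{k+1} = -0.6944
Step 2: z-update.
Minimize 1*z^2 + 2*z + (2.0/2)*(-0.6944 - z + 0.576)^2
FOC: (2*1 + 2.0)*z = -2 + 2.0*(-0.6944 + 0.576)
z^{k+1} = -0.5592
Step 3: u-update.
u^{k+1} = 0.576 - 0.6944 + 0.5592 = 0.4408
Step 4: Primal residual = |-0.6944 + 0.5592| = 0.1352


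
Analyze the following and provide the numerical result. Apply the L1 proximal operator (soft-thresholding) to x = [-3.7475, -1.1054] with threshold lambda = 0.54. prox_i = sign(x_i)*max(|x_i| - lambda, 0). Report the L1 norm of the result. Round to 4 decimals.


Soft-thresholding with lambda = 0.54:
prox(-3.7475) = sign(-3.7475)*max(|-3.7475| - 0.54, 0) = -3.2075
prox(-1.1054) = sign(-1.1054)*max(|-1.1054| - 0.54, 0) = -0.5654
prox(x) = [-3.2075, -0.5654]
||prox(x)||_1 = 3.2075 + 0.5654 = 3.7729


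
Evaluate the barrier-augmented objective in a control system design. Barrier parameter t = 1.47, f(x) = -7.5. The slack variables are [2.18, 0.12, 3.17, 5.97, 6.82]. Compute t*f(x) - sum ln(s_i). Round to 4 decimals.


Step 1: Compute log-barrier.
ln values: [0.7793, -2.1203, 1.1537, 1.7867, 1.9199]
phi = -(0.7793 - 2.1203 + 1.1537 + 1.7867 + 1.9199) = -3.5194
Step 2: Compute augmented objective.
t*f(x) = 1.47*-7.5 = -11.025
Total = -11.025 - 3.5194 = -14.5444


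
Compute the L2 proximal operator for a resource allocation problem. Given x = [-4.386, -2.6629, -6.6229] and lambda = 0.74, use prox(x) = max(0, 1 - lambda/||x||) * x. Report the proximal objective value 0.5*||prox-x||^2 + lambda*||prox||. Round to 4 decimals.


Step 1: Compute ||x||.
||x|| = 8.378
Step 2: Compute scaling factor.
scale = max(0, 1 - 0.74/8.378) = 0.9117
Step 3: prox(x) = [-3.9986, -2.4277, -6.0379]
||prox(x)|| = 7.638
Step 4: Proximal objective.
0.5*||prox-x||^2 = 0.2738
lambda*||prox|| = 5.6521
Total = 5.9259


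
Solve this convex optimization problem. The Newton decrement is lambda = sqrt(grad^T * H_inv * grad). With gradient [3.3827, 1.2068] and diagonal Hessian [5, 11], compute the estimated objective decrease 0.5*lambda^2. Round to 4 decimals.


Step 1: H is diagonal, so H^(-1) * g = [0.6765, 0.1097].
Step 2: g^T H^(-1) g = sum_i g_i^2 / H_ii
  = (3.3827)^2/5 + (1.2068)^2/11
  = 2.2885 + 0.1324 = 2.4209
Step 3: Objective decrease = 0.5 * g^T H^(-1) g = 1.2105


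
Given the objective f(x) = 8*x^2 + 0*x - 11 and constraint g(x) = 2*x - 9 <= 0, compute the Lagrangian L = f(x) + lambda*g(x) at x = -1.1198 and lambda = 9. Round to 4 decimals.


Step 1: Evaluate f(x).
f(-1.1198) = 8*(-1.1198)^2 + 0*(-1.1198) - 11 = -0.9684
Step 2: Evaluate g(x).
g(-1.1198) = 2*-1.1198 - 9 = -11.2396
Step 3: Compute Lagrangian.
L = -0.9684 + 9*-11.2396 = -102.1248


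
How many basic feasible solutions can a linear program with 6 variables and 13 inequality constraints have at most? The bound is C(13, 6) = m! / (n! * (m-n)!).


Each vertex corresponds to some choice of n active constraints out of m, so the number of vertices is at most C(m, n) = m! / (n!(m-n)!).
m = 13, n = 6
Numerator: 13 * 12 * 11 * 10 * 9 * 8
Denominator: 6! = 720
C(13, 6) = 1716


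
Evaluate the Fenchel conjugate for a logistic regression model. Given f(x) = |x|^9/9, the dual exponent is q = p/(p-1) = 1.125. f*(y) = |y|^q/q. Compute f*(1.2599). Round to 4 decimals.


The conjugate exponent q satisfies 1/p + 1/q = 1.
p = 9, so q = 9/(9 - 1) = 1.125
|y|^q = 1.2599^1.125 = 1.2968
f*(1.2599) = 1.2968 / 1.125 = 1.1527


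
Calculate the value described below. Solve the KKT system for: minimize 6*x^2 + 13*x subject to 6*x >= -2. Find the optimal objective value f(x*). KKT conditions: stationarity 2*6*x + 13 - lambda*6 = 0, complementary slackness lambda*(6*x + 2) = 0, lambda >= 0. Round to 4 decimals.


Step 1: Try lambda = 0 (constraint inactive).
x_unc = -13/(2*6) = -1.0833
Check: 6*-1.0833 = -6.4998 < -2 -- violated!
Step 2: Constraint must be active: 6*x = -2
x* = -2/6 = -1/3 = -0.3333 (rounded; the exact value -1/3 is used below)
lambda = (2*6*(-1/3) + 13)/6 = 1.5
Step 3: Compute optimal value.
f(x*) = 6*(-1/3)^2 + 13*(-1/3) = -3.6667


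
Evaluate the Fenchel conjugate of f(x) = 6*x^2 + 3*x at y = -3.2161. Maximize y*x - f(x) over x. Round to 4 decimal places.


f*(y) = sup_x {y*x - a*x^2 - b*x} = sup_x {(y-b)*x - a*x^2}
FOC: (y - b) - 2a*x = 0 => x* = (y - b)/(2a)
x* = (-3.2161 - 3)/(2*6) = -0.518
f*(-3.2161) = (y-b)^2/(4a) = (-3.2161 - 3)^2/(4*6)
= 38.6399/24 = 1.61


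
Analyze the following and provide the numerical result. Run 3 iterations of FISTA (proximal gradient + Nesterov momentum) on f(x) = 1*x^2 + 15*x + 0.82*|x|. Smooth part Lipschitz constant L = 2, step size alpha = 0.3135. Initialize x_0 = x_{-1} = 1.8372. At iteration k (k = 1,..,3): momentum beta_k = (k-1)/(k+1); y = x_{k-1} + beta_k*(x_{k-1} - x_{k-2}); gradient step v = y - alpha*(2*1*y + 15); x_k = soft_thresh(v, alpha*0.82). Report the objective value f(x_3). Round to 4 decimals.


FISTA on f(x) = 1*x^2 + 15*x + 0.82*|x|
L = 2, alpha = 0.3135
Iteration 1: beta = 0.0, y = 1.8372 + 0.0*(1.8372 - 1.8372) = 1.8372
  grad(y) = 18.6744, v = y - alpha*grad = -4.0172
  prox(v) = soft_thresh(-4.0172, 0.2571) = -3.7602
Iteration 2: beta = 0.3333, y = -3.7602 + 0.3333*(-3.7602 - 1.8372) = -5.6259
  grad(y) = 3.7481, v = y - alpha*grad = -6.801
  prox(v) = soft_thresh(-6.801, 0.2571) = -6.5439
Iteration 3: beta = 0.5, y = -6.5439 + 0.5*(-6.5439 + 3.7602) = -7.9358
  grad(y) = -0.8716, v = y - alpha*grad = -7.6625
  prox(v) = soft_thresh(-7.6625, 0.2571) = -7.4055
f(x_3) = 1*(-7.4055)^2 + 15*(-7.4055) + 0.82*|-7.4055| = -50.1686


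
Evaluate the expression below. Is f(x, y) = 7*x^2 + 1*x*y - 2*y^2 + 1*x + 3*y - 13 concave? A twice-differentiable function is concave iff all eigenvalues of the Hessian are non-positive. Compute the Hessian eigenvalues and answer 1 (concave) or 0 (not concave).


The Hessian of f(x,y) = 7*x^2 + 1*x*y - 2*y^2 + 1*x + 3*y - 13 is:
H = [[14, 1], [1, -4]]
Trace = 14 - 4 = 10
Determinant = 14*-4 - (1)^2 = -57
Discriminant = (10)^2 - 4*-57 = 328.0
Eigenvalues: lambda_1 = -4.0554, lambda_2 = 14.0554
The function is not concave.

0


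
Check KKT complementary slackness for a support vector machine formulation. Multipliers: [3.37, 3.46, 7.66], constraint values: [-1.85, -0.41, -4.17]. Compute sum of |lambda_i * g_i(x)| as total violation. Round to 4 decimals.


KKT complementary slackness check:
lambda_1 * g_1 = 3.37 * -1.85 = -6.2345
lambda_2 * g_2 = 3.46 * -0.41 = -1.4186
lambda_3 * g_3 = 7.66 * -4.17 = -31.9422
Total violation = 6.2345 + 1.4186 + 31.9422 = 39.5953


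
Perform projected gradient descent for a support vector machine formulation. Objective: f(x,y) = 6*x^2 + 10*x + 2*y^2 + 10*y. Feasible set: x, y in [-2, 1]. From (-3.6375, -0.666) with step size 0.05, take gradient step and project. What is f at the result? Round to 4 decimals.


Step 1: Compute gradient at (-3.6375, -0.666).
grad_x = 2*6*-3.6375 + 10 = -33.65
grad_y = 2*2*-0.666 + 10 = 7.336
Step 2: Gradient step.
x_raw = -3.6375 - 0.05*-33.65 = -1.955
y_raw = -0.666 - 0.05*7.336 = -1.0328
Step 3: Project onto [-2, 1].
x_proj = clip(-1.955) = -1.955
y_proj = clip(-1.0328) = -1.0328
Step 4: Evaluate f.
f(-1.955, -1.0328) = -4.8125


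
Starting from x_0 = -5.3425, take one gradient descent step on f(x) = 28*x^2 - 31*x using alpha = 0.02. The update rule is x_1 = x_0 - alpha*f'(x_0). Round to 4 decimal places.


We compute the gradient at x_0 and apply the update.
f'(x) = 56*x - 31
f'(-5.3425) = 56*-5.3425 - 31 = -330.18
x_1 = -5.3425 - 0.02*-330.18 = 1.2611


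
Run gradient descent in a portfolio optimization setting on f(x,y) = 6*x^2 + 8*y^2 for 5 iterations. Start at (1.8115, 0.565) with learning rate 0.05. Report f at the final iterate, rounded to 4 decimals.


Gradient descent on f(x,y) = 6*x^2 + 8*y^2.
Starting point: (1.8115, 0.565), alpha = 0.05
Step 1: grad_x = 2*6*1.8115 = 21.738, grad_y = 2*8*0.565 = 9.04
  x_1 = 1.8115 - 0.05*21.738 = 0.7246
  y_1 = 0.565 - 0.05*9.04 = 0.113
Step 2: grad_x = 2*6*0.7246 = 8.6952, grad_y = 2*8*0.113 = 1.808
  x_2 = 0.7246 - 0.05*8.6952 = 0.2898
  y_2 = 0.113 - 0.05*1.808 = 0.0226
Step 3: grad_x = 2*6*0.2898 = 3.4781, grad_y = 2*8*0.0226 = 0.3616
  x_3 = 0.2898 - 0.05*3.4781 = 0.1159
  y_3 = 0.0226 - 0.05*0.3616 = 0.0045
Step 4: grad_x = 2*6*0.1159 = 1.3912, grad_y = 2*8*0.0045 = 0.0723
  x_4 = 0.1159 - 0.05*1.3912 = 0.0464
  y_4 = 0.0045 - 0.05*0.0723 = 0.0009
Step 5: grad_x = 2*6*0.0464 = 0.5565, grad_y = 2*8*0.0009 = 0.0145
  x_5 = 0.0464 - 0.05*0.5565 = 0.0185
  y_5 = 0.0009 - 0.05*0.0145 = 0.0002
f(0.0185, 0.0002) = 6*0.0185^2 + 8*0.0002^2 = 0.0021


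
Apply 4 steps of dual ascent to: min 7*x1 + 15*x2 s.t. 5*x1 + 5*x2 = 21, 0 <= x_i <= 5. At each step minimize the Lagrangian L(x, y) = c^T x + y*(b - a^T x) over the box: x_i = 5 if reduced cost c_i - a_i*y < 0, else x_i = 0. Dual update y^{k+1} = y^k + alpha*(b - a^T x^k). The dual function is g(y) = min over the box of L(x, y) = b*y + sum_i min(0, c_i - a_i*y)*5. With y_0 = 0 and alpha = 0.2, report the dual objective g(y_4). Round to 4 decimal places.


Dual ascent for LP: min 7*x1 + 15*x2, 5*x1 + 5*x2 = 21, 0 <= x_i <= 5
Step 1: y^k = 0.0, reduced costs: (7.0, 15.0)
  x^k = (0.0, 0.0), subgradient = b - a^T x = 21.0
  y^{k+1} = 0.0 + 0.2*21.0 = 4.2
Step 2: y^k = 4.2, reduced costs: (-14.0, -6.0)
  x^k = (5.0, 5.0), subgradient = b - a^T x = -29.0
  y^{k+1} = 4.2 + 0.2*-29.0 = -1.6
Step 3: y^k = -1.6, reduced costs: (15.0, 23.0)
  x^k = (0.0, 0.0), subgradient = b - a^T x = 21.0
  y^{k+1} = -1.6 + 0.2*21.0 = 2.6
Step 4: y^k = 2.6, reduced costs: (-6.0, 2.0)
  x^k = (5.0, 0.0), subgradient = b - a^T x = -4.0
  y^{k+1} = 2.6 + 0.2*-4.0 = 1.8
Dual objective at y_4 = 1.8: reduced costs (-2.0, 6.0), box minimizer x = (5.0, 0.0)
g(y_4) = b*y + (c1 - a1*y)*x1 + (c2 - a2*y)*x2 = 21*1.8 + (-2.0)*5.0 + 6.0*0.0 = 37.8 - 10.0 + 0.0 = 27.8


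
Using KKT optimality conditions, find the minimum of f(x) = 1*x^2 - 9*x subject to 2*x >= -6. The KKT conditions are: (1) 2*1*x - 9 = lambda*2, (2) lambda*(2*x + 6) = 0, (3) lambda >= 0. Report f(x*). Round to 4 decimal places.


Step 1: Try lambda = 0 (constraint inactive).
Stationarity: 2*1*x - 9 = 0
x* = 9/(2*1) = 4.5
Check constraint: 2*4.5 = 9.0 >= -6 -- satisfied.
Step 2: Compute optimal value.
f(x*) = 1*4.5^2 - 9*4.5 = -20.25


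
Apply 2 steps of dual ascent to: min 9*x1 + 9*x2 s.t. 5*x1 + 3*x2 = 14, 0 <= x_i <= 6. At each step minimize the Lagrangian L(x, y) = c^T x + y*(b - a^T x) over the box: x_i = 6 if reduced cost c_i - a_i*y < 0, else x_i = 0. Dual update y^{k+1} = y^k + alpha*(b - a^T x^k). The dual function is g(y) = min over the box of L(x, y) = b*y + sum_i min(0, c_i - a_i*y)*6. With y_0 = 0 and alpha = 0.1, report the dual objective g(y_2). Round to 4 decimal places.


Dual ascent for LP: min 9*x1 + 9*x2, 5*x1 + 3*x2 = 14, 0 <= x_i <= 6
Step 1: y^k = 0.0, reduced costs: (9.0, 9.0)
  x^k = (0.0, 0.0), subgradient = b - a^T x = 14.0
  y^{k+1} = 0.0 + 0.1*14.0 = 1.4
Step 2: y^k = 1.4, reduced costs: (2.0, 4.8)
  x^k = (0.0, 0.0), subgradient = b - a^T x = 14.0
  y^{k+1} = 1.4 + 0.1*14.0 = 2.8
Dual objective at y_2 = 2.8: reduced costs (-5.0, 0.6), box minimizer x = (6.0, 0.0)
g(y_2) = b*y + (c1 - a1*y)*x1 + (c2 - a2*y)*x2 = 14*2.8 + (-5.0)*6.0 + 0.6*0.0 = 39.2 - 30.0 + 0.0 = 9.2


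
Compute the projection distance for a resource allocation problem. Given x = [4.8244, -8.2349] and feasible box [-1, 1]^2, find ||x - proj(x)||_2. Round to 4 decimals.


Project each component onto [-1, 1].
clip(4.8244) = 1.0, clip(-8.2349) = -1.0
Projection = [1.0, -1.0]
Squared diffs: [14.626, 52.3438]
Distance = sqrt(66.9698) = 8.1835


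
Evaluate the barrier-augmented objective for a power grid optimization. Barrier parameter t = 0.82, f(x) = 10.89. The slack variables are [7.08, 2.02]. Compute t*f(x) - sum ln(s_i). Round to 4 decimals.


Step 1: Compute log-barrier.
ln values: [1.9573, 0.7031]
phi = -(1.9573 + 0.7031) = -2.6604
Step 2: Compute augmented objective.
t*f(x) = 0.82*10.89 = 8.9298
Total = 8.9298 - 2.6604 = 6.2694


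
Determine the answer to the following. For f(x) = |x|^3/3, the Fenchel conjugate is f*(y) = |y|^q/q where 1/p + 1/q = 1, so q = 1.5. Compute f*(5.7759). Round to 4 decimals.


The conjugate exponent q satisfies 1/p + 1/q = 1.
p = 3, so q = 3/(3 - 1) = 1.5
|y|^q = 5.7759^1.5 = 13.8813
f*(5.7759) = 13.8813 / 1.5 = 9.2542


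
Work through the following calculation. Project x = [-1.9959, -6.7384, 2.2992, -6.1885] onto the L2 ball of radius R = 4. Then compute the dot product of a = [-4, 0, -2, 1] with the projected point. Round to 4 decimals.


Step 1: Compute ||x|| (intermediates to 6 decimals).
||x|| = sqrt((-1.9959)^2 + (-6.7384)^2 + 2.2992^2 + (-6.1885)^2) = 9.642277
Step 2: Project.
Since ||x|| > R, scale = R/||x|| = 4/9.642277 = 0.41484, proj(x) = scale * x
proj(x) = [-0.827979, -2.795358, 0.9538, -2.567237]
Step 3: Dot product.
a^T * proj(x) = -4*(-0.827979) + 0*(-2.795358) - 2*0.9538 + 1*(-2.567237) = -1.1629


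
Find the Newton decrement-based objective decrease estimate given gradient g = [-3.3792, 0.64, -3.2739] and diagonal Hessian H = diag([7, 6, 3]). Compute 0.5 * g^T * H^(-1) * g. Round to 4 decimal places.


Step 1: H is diagonal, so H^(-1) * g = [-0.4827, 0.1067, -1.0913].
Step 2: g^T H^(-1) g = sum_i g_i^2 / H_ii
  = (-3.3792)^2/7 + (0.64)^2/6 + (-3.2739)^2/3
  = 1.6313 + 0.0683 + 3.5728 = 5.2724
Step 3: Objective decrease = 0.5 * g^T H^(-1) g = 2.6362


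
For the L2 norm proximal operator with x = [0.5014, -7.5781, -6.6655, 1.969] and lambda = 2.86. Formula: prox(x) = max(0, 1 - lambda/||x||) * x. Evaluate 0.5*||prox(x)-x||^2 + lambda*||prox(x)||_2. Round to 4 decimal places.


Step 1: Compute ||x||.
||x|| = 10.2949
Step 2: Compute scaling factor.
scale = max(0, 1 - 2.86/10.2949) = 0.7222
Step 3: prox(x) = [0.3621, -5.4728, -4.8138, 1.422]
||prox(x)|| = 7.4349
Step 4: Proximal objective.
0.5*||prox-x||^2 = 4.0898
lambda*||prox|| = 21.2638
Total = 25.3536


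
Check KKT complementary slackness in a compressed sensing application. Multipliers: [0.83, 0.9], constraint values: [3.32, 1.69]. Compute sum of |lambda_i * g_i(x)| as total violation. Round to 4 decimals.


KKT complementary slackness check:
lambda_1 * g_1 = 0.83 * 3.32 = 2.7556
lambda_2 * g_2 = 0.9 * 1.69 = 1.521
Total violation = 2.7556 + 1.521 = 4.2766


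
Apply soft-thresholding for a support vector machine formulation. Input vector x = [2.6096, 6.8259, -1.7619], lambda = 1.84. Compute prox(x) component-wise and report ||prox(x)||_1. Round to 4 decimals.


Soft-thresholding with lambda = 1.84:
prox(2.6096) = sign(2.6096)*max(|2.6096| - 1.84, 0) = 0.7696
prox(6.8259) = sign(6.8259)*max(|6.8259| - 1.84, 0) = 4.9859
prox(-1.7619) = sign(-1.7619)*max(|-1.7619| - 1.84, 0) = 0.0
prox(x) = [0.7696, 4.9859, 0.0]
||prox(x)||_1 = 0.7696 + 4.9859 + 0.0 = 5.7555


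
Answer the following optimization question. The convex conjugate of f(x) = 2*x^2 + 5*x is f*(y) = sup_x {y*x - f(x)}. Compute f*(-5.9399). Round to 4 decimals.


f*(y) = sup_x {y*x - a*x^2 - b*x} = sup_x {(y-b)*x - a*x^2}
FOC: (y - b) - 2a*x = 0 => x* = (y - b)/(2a)
x* = (-5.9399 - 5)/(2*2) = -2.735
f*(-5.9399) = (y-b)^2/(4a) = (-5.9399 - 5)^2/(4*2)
= 119.6814/8 = 14.9602


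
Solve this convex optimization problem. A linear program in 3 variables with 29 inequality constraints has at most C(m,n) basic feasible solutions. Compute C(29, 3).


Each vertex corresponds to some choice of n active constraints out of m, so the number of vertices is at most C(m, n) = m! / (n!(m-n)!).
m = 29, n = 3
Numerator: 29 * 28 * 27
Denominator: 3! = 6
C(29, 3) = 3654


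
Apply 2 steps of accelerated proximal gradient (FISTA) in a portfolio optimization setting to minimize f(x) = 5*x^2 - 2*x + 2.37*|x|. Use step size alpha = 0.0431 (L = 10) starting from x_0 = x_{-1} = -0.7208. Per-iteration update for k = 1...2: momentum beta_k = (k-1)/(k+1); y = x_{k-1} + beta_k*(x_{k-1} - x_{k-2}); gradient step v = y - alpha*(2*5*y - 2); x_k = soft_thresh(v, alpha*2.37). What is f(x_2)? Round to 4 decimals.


FISTA on f(x) = 5*x^2 - 2*x + 2.37*|x|
L = 10, alpha = 0.0431
Iteration 1: beta = 0.0, y = -0.7208 + 0.0*(-0.7208 + 0.7208) = -0.7208
  grad(y) = -9.208, v = y - alpha*grad = -0.3239
  prox(v) = soft_thresh(-0.3239, 0.1021) = -0.2218
Iteration 2: beta = 0.3333, y = -0.2218 + 0.3333*(-0.2218 + 0.7208) = -0.0555
  grad(y) = -2.5545, v = y - alpha*grad = 0.0546
  prox(v) = soft_thresh(0.0546, 0.1021) = 0.0
f(x_2) = 5*0.0^2 - 2*0.0 + 2.37*|0.0| = 0.0
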